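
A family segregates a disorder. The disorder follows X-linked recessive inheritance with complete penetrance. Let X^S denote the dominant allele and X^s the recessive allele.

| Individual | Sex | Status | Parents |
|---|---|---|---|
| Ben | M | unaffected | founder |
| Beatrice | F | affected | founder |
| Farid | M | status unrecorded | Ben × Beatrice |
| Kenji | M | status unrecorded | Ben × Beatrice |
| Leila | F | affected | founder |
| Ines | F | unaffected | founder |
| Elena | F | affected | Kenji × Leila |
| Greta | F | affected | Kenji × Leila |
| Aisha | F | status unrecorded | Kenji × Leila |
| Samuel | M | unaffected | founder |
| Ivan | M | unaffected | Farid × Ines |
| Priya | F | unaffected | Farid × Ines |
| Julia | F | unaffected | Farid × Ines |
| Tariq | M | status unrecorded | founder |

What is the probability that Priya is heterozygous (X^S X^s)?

1

Priya is unaffected so carries S and received s from Farid (X^s Y), so Priya is X^S X^s, giving P(X^S X^s) = 1.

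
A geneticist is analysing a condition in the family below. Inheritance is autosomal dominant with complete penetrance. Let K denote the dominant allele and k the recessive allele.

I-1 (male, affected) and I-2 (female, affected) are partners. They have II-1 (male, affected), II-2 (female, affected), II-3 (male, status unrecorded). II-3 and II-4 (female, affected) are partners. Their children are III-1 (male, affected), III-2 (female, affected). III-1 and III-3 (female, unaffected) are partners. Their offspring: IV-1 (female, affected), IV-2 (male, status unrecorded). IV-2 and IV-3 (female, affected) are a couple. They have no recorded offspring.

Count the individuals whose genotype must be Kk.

Obligate heterozygotes: IV-1 is affected so carries K and received k from III-3 (kk), so IV-1 is Kk.
Every other individual is either homozygous by phenotype or has at least one consistent homozygous assignment, so the count is 1.

1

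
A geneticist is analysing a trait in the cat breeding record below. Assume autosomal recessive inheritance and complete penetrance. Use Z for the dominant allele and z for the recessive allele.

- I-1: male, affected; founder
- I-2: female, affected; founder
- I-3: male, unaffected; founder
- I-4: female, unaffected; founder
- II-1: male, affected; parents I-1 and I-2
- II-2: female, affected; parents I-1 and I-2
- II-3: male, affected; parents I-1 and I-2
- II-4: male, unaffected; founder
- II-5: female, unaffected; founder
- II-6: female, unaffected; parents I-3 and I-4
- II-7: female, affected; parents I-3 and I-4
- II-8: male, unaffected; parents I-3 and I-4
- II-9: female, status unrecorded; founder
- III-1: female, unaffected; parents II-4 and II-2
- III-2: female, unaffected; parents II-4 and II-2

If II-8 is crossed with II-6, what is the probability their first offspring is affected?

I-3 is unaffected so carries Z and passed z to II-7 (zz), so I-3 is Zz.
I-4 is unaffected so carries Z and passed z to II-7 (zz), so I-4 is Zz.
II-8 is an unaffected offspring of I-3 (Zz) × I-4 (Zz), whose cross gives 1/4 ZZ : 1/2 Zz : 1/4 zz; conditioning on being unaffected, II-8 is ZZ with probability 1/3, Zz with probability 2/3.
II-6 is an unaffected offspring of I-3 (Zz) × I-4 (Zz), whose cross gives 1/4 ZZ : 1/2 Zz : 1/4 zz; conditioning on being unaffected, II-6 is ZZ with probability 1/3, Zz with probability 2/3.
Summing over parental genotype combinations, P(offspring is affected) = 4/9·1/4 = 1/9.

1/9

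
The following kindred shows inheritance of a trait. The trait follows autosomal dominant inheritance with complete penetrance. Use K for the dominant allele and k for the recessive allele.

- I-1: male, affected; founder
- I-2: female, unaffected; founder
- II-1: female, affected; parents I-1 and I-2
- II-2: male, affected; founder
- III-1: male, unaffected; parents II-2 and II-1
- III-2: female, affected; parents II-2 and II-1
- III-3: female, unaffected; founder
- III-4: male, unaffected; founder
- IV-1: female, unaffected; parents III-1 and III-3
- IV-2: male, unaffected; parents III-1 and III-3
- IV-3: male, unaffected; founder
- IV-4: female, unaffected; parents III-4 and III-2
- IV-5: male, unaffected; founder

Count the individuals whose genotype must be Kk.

3

Obligate heterozygotes: II-1 is affected so carries K and received k from I-2 (kk), so II-1 is Kk; II-2 is affected so carries K and passed k to III-1 (kk), so II-2 is Kk; III-2 is affected so carries K and passed k to IV-4 (kk), so III-2 is Kk.
Every other individual is either homozygous by phenotype or has at least one consistent homozygous assignment, so the count is 3.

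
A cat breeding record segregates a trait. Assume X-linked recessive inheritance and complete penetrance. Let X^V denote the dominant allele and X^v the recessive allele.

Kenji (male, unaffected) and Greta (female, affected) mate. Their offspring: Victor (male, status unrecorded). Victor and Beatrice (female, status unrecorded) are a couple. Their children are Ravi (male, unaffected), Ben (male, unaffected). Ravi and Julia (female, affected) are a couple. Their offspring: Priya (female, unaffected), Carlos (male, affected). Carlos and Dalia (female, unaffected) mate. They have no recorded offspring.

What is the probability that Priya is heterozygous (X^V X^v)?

1

Priya is unaffected so carries V and received v from Julia (X^v X^v), so Priya is X^V X^v, giving P(X^V X^v) = 1.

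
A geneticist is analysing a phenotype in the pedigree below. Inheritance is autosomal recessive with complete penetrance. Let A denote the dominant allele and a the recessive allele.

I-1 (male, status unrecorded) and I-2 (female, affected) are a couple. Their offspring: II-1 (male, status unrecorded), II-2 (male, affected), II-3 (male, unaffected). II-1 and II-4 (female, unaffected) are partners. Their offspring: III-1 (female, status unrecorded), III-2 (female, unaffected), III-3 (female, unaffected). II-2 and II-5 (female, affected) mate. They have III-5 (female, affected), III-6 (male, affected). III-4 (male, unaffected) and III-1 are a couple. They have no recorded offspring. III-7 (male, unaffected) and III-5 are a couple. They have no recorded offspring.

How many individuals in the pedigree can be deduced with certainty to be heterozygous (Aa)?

Obligate heterozygotes: I-1 passed A to II-3 (Aa, whose a came from I-2) and passed a to II-2 (aa), so I-1 is Aa; II-3 is unaffected so carries A and received a from I-2 (aa), so II-3 is Aa.
Every other individual is either homozygous by phenotype or has at least one consistent homozygous assignment, so the count is 2.

2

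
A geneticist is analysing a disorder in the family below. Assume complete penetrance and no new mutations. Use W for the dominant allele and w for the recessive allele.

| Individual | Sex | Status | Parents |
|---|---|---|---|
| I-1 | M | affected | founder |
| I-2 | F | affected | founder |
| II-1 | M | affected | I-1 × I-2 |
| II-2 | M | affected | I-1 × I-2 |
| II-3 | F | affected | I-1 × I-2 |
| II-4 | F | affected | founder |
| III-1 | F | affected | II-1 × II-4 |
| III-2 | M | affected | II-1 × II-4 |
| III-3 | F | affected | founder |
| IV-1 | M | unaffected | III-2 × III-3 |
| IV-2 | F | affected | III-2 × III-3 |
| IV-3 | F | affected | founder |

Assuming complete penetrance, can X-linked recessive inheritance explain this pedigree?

Under X-linked recessive, IV-1 (unaffected, male) cannot arise from III-2 (affected) × III-3 (affected).

No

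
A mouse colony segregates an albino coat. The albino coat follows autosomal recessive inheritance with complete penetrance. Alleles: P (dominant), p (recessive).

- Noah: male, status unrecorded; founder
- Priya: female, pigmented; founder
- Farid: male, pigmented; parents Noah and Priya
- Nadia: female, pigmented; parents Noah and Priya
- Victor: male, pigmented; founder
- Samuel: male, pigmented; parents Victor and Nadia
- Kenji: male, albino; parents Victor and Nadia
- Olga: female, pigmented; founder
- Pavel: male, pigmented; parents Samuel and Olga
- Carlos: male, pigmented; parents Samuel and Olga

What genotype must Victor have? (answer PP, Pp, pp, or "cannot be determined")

From phenotype alone, Victor is PP or Pp.
Victor is pigmented so carries P and passed p to Kenji (pp), so Victor is Pp.

Pp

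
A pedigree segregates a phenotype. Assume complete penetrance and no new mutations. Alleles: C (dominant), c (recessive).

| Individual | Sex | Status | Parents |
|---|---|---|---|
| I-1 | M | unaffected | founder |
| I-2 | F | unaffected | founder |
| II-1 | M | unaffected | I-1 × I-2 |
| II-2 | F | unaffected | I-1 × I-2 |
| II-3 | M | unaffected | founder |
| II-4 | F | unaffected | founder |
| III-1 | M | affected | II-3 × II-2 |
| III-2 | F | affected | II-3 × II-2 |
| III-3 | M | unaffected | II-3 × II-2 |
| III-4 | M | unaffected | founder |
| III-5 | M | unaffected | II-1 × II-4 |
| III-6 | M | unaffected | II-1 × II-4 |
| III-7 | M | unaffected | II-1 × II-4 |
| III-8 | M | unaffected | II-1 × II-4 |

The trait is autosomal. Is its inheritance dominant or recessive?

II-3 and II-2 are both unaffected yet have an affected child III-1. Under dominance, an affected child requires at least one affected parent, so the trait cannot be dominant.

recessive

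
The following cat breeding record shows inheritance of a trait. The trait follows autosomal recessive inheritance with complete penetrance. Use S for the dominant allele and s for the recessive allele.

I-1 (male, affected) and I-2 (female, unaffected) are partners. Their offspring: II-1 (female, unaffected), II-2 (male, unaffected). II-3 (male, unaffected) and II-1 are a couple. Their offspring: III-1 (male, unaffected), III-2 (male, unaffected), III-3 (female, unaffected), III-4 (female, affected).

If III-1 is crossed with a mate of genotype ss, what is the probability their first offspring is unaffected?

2/3

II-3 is unaffected so carries S and passed s to III-4 (ss), so II-3 is Ss.
II-1 is unaffected so carries S and received s from I-1 (ss), so II-1 is Ss.
III-1 is an unaffected offspring of II-3 (Ss) × II-1 (Ss), whose cross gives 1/4 SS : 1/2 Ss : 1/4 ss; conditioning on being unaffected, III-1 is SS with probability 1/3, Ss with probability 2/3.
Summing over parental genotype combinations, P(offspring is unaffected) = 1/3·1 + 2/3·1/2 = 2/3.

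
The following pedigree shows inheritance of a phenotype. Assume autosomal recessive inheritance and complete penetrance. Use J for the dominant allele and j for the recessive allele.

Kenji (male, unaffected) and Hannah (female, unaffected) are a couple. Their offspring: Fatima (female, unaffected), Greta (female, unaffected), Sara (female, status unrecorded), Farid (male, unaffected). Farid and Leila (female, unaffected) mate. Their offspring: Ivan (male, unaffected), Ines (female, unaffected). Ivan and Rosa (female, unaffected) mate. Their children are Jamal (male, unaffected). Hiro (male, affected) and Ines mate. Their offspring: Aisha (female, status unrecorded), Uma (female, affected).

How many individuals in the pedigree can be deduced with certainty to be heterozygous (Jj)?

1

Obligate heterozygotes: Ines is unaffected so carries J and passed j to Uma (jj), so Ines is Jj.
Every other individual is either homozygous by phenotype or has at least one consistent homozygous assignment, so the count is 1.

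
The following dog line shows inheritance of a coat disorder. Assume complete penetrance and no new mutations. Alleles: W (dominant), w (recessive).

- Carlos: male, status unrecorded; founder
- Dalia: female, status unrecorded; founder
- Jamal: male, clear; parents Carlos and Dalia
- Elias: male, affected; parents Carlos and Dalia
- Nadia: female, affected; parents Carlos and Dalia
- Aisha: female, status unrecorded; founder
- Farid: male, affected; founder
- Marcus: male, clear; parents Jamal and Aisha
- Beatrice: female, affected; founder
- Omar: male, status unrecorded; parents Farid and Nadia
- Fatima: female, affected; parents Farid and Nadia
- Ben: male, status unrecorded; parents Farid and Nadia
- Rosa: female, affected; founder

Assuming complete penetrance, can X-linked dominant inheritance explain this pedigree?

Yes

A consistent assignment under X-linked dominant exists: Carlos X^W Y, Dalia X^W X^w, Jamal X^w Y, Elias X^W Y, Nadia X^W X^W, Aisha X^W X^w, Farid X^W Y, Marcus X^w Y, Beatrice X^W X^W, Omar X^W Y, Fatima X^W X^W, Ben X^W Y, Rosa X^W X^W.
In this assignment every recorded phenotype matches its genotype and every non-founder's genotype is obtainable from its parents' genotypes, so the pedigree is consistent.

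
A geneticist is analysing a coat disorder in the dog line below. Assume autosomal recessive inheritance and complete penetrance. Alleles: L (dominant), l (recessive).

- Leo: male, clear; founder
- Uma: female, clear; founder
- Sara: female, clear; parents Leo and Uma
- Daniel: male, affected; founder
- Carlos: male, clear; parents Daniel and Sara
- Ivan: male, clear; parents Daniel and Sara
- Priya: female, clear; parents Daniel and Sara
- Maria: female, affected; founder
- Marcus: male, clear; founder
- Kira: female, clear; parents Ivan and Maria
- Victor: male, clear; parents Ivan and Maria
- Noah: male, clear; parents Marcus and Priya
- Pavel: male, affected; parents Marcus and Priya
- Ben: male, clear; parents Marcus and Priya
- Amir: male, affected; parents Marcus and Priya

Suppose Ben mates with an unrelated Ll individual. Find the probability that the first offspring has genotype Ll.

1/2

Marcus is clear so carries L and passed l to Pavel (ll), so Marcus is Ll.
Priya is clear so carries L and received l from Daniel (ll), so Priya is Ll.
Ben is a clear offspring of Marcus (Ll) × Priya (Ll), whose cross gives 1/4 LL : 1/2 Ll : 1/4 ll; conditioning on being clear, Ben is LL with probability 1/3, Ll with probability 2/3.
Summing over parental genotype combinations, P(offspring has genotype Ll) = 1/3·1/2 + 2/3·1/2 = 1/2.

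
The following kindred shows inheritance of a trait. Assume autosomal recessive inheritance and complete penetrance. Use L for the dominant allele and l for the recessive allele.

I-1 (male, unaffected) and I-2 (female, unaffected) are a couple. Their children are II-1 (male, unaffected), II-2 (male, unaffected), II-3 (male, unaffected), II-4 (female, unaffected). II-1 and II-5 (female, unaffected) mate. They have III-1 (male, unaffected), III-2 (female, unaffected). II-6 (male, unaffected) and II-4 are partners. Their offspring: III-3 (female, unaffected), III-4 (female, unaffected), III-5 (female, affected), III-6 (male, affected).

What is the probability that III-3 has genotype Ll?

II-6 is unaffected so carries L and passed l to III-5 (ll), so II-6 is Ll.
II-4 is unaffected so carries L and passed l to III-5 (ll), so II-4 is Ll.
Their cross gives offspring ratios 1/4 LL : 1/2 Ll : 1/4 ll. Conditioning on III-3 being unaffected, P(Ll) = 1/2 / 3/4 = 2/3.

2/3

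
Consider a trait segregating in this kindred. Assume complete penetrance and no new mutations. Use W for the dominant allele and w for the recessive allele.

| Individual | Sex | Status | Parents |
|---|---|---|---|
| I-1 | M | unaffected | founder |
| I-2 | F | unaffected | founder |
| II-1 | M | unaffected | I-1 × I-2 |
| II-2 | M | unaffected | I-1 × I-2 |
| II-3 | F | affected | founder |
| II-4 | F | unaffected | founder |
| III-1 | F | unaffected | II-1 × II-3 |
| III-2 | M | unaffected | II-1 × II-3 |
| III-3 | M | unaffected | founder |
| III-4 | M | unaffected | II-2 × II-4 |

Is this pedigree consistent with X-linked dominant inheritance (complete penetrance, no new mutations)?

Yes

A consistent assignment under X-linked dominant exists: I-1 X^w Y, I-2 X^w X^w, II-1 X^w Y, II-2 X^w Y, II-3 X^W X^w, II-4 X^w X^w, III-1 X^w X^w, III-2 X^w Y, III-3 X^w Y, III-4 X^w Y.
In this assignment every recorded phenotype matches its genotype and every non-founder's genotype is obtainable from its parents' genotypes, so the pedigree is consistent.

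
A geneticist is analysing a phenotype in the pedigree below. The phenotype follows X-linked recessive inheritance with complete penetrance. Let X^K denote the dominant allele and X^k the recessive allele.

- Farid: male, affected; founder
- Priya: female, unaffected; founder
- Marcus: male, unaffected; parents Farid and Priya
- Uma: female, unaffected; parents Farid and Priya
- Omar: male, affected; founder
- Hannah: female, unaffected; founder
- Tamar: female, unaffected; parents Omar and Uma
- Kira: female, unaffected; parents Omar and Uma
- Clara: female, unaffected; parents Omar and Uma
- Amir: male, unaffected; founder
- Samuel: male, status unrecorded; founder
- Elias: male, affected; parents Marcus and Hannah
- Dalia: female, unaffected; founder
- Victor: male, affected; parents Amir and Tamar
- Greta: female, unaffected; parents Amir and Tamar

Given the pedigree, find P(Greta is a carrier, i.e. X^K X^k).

1/2

Amir is unaffected, so Amir is X^K Y.
Tamar is unaffected so carries K and received k from Omar (X^k Y), so Tamar is X^K X^k.
Their cross gives offspring ratios 1/2 X^K X^K : 1/2 X^K X^k. Conditioning on Greta being unaffected, P(X^K X^k) = 1/2 / 1 = 1/2.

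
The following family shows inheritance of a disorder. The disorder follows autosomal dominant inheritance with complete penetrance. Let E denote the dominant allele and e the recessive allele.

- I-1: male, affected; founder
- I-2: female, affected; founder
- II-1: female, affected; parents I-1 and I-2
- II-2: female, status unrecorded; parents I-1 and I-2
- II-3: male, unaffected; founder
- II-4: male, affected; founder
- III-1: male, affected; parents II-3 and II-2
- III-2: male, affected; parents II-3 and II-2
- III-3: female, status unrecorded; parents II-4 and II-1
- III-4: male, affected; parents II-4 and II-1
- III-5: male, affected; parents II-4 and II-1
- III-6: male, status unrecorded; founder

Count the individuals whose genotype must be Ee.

2

Obligate heterozygotes: III-1 is affected so carries E and received e from II-3 (ee), so III-1 is Ee; III-2 is affected so carries E and received e from II-3 (ee), so III-2 is Ee.
Every other individual is either homozygous by phenotype or has at least one consistent homozygous assignment, so the count is 2.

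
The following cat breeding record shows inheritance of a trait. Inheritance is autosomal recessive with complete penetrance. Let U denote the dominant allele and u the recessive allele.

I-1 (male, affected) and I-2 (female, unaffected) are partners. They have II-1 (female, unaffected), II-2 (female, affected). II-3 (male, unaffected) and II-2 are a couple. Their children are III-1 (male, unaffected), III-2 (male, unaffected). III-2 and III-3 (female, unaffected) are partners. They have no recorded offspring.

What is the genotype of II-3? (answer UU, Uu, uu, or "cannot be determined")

II-3's phenotype allows UU or Uu, and no parent or child forces a single allele at both positions; consistent genotype assignments exist with II-3 as UU or Uu.

cannot be determined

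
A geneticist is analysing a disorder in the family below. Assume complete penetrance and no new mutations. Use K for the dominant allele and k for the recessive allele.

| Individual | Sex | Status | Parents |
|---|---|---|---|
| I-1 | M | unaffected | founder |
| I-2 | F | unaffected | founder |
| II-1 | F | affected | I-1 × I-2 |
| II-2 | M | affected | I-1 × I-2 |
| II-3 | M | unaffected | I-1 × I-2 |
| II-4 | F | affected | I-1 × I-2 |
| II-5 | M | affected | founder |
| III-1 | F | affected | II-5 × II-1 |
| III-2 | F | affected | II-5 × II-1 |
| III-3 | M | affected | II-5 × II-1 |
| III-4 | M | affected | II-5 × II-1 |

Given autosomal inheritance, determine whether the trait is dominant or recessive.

recessive

I-1 and I-2 are both unaffected yet have an affected child II-1. Under dominance, an affected child requires at least one affected parent, so the trait cannot be dominant.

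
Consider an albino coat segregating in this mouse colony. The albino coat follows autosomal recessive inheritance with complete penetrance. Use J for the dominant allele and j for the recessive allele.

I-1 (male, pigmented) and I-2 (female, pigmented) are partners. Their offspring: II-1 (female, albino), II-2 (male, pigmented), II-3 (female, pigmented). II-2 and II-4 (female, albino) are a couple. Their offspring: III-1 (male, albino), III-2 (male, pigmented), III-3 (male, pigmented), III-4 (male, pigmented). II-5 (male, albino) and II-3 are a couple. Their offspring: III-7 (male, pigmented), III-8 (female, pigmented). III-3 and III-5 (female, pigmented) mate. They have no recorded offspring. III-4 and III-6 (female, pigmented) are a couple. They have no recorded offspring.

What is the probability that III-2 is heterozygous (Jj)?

III-2 is pigmented so carries J and received j from II-4 (jj), so III-2 is Jj, giving P(Jj) = 1.

1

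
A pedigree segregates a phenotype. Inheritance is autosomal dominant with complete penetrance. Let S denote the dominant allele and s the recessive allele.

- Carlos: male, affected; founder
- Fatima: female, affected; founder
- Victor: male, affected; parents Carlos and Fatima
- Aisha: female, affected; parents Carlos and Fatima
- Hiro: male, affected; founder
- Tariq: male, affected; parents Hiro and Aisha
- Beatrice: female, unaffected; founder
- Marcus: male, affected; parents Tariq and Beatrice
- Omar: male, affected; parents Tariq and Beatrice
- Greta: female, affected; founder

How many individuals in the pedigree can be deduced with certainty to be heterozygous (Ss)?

2

Obligate heterozygotes: Marcus is affected so carries S and received s from Beatrice (ss), so Marcus is Ss; Omar is affected so carries S and received s from Beatrice (ss), so Omar is Ss.
Every other individual is either homozygous by phenotype or has at least one consistent homozygous assignment, so the count is 2.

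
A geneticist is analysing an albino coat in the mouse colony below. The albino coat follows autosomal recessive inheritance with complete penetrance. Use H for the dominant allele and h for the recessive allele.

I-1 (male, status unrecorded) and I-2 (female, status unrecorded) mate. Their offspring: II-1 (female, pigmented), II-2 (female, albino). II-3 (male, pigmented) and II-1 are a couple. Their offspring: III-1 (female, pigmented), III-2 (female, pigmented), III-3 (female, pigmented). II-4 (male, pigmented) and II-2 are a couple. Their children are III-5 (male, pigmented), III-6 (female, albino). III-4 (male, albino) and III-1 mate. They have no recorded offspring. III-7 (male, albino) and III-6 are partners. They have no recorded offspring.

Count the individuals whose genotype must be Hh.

2

Obligate heterozygotes: II-4 is pigmented so carries H and passed h to III-6 (hh), so II-4 is Hh; III-5 is pigmented so carries H and received h from II-2 (hh), so III-5 is Hh.
Every other individual is either homozygous by phenotype or has at least one consistent homozygous assignment, so the count is 2.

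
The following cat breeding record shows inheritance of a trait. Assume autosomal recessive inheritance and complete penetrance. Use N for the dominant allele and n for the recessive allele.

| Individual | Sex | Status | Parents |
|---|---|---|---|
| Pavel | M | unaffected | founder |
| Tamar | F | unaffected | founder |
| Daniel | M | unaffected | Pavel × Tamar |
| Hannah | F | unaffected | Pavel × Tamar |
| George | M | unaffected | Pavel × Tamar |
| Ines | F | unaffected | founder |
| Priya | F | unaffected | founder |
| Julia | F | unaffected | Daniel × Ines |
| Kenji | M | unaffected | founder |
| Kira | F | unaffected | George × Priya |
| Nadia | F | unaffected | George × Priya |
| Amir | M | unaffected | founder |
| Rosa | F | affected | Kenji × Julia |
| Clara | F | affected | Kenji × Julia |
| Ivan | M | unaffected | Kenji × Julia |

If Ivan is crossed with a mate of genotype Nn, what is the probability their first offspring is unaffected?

5/6

Kenji is unaffected so carries N and passed n to Rosa (nn), so Kenji is Nn.
Julia is unaffected so carries N and passed n to Rosa (nn), so Julia is Nn.
Ivan is an unaffected offspring of Kenji (Nn) × Julia (Nn), whose cross gives 1/4 NN : 1/2 Nn : 1/4 nn; conditioning on being unaffected, Ivan is NN with probability 1/3, Nn with probability 2/3.
Summing over parental genotype combinations, P(offspring is unaffected) = 1/3·1 + 2/3·3/4 = 5/6.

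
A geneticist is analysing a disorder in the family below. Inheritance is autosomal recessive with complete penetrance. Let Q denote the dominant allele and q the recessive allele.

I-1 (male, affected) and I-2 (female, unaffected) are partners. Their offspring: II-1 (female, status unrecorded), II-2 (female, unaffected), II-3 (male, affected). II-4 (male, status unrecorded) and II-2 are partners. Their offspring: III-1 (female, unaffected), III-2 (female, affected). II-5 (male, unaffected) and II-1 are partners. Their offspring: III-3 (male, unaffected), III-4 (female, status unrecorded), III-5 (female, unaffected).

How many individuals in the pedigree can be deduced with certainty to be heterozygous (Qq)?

Obligate heterozygotes: I-2 is unaffected so carries Q and passed q to II-3 (qq), so I-2 is Qq; II-2 is unaffected so carries Q and received q from I-1 (qq), so II-2 is Qq.
Every other individual is either homozygous by phenotype or has at least one consistent homozygous assignment, so the count is 2.

2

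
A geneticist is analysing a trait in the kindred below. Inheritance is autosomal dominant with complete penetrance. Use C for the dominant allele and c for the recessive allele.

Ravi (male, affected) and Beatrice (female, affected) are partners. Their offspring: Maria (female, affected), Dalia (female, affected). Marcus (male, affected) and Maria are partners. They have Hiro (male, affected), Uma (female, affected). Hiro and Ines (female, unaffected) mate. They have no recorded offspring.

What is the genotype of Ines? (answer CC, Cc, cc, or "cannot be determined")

Ines is unaffected, so Ines is cc.

cc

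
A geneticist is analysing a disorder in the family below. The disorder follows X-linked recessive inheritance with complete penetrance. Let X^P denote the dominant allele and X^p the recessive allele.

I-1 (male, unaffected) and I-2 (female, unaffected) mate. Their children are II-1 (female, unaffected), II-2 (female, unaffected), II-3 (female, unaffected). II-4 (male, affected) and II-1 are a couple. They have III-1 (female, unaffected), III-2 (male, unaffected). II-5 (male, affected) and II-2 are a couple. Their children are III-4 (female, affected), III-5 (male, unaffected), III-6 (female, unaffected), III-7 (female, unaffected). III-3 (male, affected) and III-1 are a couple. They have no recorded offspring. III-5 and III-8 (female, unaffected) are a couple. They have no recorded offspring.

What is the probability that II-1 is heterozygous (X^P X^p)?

1/5

I-1 is unaffected, so I-1 is X^P Y.
I-2 is unaffected so carries P and passed p to II-2 (X^P X^p, whose P came from I-1), so I-2 is X^P X^p.
Their cross gives offspring ratios 1/2 X^P X^P : 1/2 X^P X^p. Conditioning on II-1 being unaffected, P(X^P X^p) = 1/2 / 1 = 1/2 before taking II-1's own offspring into account.
II-4 is affected, so II-4 is X^p Y.
Now use II-1's offspring. Probability of each recorded status — unaffected daughter III-1: 1/2 if II-1 is X^P X^p, 1 if X^P X^P; unaffected son III-2: 1/2 if II-1 is X^P X^p, 1 if X^P X^P.
Bayes: P(X^P X^p) = 1/2·1/4 / (1/2·1/4 + 1/2·1) = 1/5.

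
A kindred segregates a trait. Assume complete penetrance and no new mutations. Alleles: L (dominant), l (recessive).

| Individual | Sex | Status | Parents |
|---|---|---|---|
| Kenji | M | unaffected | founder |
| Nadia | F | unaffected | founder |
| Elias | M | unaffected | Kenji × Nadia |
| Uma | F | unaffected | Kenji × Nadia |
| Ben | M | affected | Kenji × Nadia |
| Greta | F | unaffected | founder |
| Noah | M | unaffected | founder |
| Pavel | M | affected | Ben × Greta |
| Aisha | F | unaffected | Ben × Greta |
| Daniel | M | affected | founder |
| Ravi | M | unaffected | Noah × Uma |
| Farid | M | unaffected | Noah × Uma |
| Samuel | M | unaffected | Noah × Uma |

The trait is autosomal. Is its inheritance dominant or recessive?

Kenji and Nadia are both unaffected yet have an affected child Ben. Under dominance, an affected child requires at least one affected parent, so the trait cannot be dominant.

recessive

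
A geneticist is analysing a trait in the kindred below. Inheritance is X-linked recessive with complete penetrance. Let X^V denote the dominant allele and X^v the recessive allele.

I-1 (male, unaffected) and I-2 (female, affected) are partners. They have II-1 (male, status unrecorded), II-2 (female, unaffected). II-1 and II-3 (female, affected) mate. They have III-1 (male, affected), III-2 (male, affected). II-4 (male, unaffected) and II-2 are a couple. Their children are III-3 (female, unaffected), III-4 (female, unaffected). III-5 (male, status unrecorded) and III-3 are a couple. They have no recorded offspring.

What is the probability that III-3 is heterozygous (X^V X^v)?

II-4 is unaffected, so II-4 is X^V Y.
II-2 is unaffected so carries V and received v from I-2 (X^v X^v), so II-2 is X^V X^v.
Their cross gives offspring ratios 1/2 X^V X^V : 1/2 X^V X^v. Conditioning on III-3 being unaffected, P(X^V X^v) = 1/2 / 1 = 1/2.

1/2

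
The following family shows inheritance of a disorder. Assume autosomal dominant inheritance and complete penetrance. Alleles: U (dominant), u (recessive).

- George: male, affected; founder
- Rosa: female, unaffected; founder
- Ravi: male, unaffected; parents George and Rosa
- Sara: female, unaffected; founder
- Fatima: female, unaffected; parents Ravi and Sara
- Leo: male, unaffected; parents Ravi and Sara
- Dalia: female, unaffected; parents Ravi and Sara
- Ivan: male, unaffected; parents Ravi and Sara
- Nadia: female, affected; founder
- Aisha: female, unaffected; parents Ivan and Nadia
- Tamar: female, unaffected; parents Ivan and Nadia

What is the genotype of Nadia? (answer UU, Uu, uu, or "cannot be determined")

Uu

From phenotype alone, Nadia is UU or Uu.
Nadia is affected so carries U and passed u to Aisha (uu), so Nadia is Uu.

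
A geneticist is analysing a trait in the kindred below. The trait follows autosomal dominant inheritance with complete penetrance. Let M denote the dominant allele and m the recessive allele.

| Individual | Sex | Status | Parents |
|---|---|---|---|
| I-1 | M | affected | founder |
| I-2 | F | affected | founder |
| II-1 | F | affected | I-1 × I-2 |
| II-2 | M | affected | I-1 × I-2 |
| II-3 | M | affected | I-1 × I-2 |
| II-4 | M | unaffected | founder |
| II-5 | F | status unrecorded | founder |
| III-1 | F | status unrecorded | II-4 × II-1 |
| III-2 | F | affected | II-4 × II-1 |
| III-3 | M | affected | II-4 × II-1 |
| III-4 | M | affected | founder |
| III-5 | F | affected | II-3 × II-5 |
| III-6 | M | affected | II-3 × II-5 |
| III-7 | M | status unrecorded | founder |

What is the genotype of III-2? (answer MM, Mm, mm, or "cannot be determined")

Mm

From phenotype alone, III-2 is MM or Mm.
III-2 is affected so carries M and received m from II-4 (mm), so III-2 is Mm.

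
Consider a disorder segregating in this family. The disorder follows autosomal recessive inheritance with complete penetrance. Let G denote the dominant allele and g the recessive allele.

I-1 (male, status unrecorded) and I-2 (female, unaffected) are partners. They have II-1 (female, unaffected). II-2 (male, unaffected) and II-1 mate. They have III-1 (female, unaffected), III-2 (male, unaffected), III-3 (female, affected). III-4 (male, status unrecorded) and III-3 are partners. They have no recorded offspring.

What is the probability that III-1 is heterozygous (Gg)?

2/3

II-2 is unaffected so carries G and passed g to III-3 (gg), so II-2 is Gg.
II-1 is unaffected so carries G and passed g to III-3 (gg), so II-1 is Gg.
Their cross gives offspring ratios 1/4 GG : 1/2 Gg : 1/4 gg. Conditioning on III-1 being unaffected, P(Gg) = 1/2 / 3/4 = 2/3.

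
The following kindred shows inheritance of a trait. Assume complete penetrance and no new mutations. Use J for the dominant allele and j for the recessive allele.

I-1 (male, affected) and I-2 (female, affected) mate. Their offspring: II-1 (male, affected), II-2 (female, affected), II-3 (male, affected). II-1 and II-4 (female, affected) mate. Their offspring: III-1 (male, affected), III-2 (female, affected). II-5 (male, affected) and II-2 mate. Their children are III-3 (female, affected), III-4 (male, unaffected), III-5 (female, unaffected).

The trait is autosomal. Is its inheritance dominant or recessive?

II-5 and II-2 are both affected yet have an unaffected child III-4. Under a recessive model two affected parents are homozygous and every child would be affected, so the trait cannot be recessive.

dominant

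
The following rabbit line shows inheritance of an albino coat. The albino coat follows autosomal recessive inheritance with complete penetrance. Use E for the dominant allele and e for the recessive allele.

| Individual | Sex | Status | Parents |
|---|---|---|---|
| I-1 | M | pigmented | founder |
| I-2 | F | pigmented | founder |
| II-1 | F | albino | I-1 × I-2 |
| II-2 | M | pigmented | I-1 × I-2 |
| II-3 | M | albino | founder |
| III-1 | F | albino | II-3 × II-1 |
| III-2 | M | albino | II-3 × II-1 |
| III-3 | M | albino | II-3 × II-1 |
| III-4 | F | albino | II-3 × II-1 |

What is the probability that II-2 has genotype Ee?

2/3

I-1 is pigmented so carries E and passed e to II-1 (ee), so I-1 is Ee.
I-2 is pigmented so carries E and passed e to II-1 (ee), so I-2 is Ee.
Their cross gives offspring ratios 1/4 EE : 1/2 Ee : 1/4 ee. Conditioning on II-2 being pigmented, P(Ee) = 1/2 / 3/4 = 2/3.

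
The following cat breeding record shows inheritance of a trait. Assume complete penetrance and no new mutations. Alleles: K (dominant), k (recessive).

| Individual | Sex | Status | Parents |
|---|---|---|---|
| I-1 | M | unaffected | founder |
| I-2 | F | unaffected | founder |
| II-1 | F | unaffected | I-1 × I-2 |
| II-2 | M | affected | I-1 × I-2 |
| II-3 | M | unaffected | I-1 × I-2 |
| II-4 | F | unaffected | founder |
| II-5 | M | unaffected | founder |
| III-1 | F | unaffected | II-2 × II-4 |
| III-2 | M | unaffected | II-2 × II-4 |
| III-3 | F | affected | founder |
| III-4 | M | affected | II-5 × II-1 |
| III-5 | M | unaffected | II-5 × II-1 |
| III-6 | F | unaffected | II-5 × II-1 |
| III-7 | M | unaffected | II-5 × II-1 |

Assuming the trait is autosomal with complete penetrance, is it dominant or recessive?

I-1 and I-2 are both unaffected yet have an affected child II-2. Under dominance, an affected child requires at least one affected parent, so the trait cannot be dominant.

recessive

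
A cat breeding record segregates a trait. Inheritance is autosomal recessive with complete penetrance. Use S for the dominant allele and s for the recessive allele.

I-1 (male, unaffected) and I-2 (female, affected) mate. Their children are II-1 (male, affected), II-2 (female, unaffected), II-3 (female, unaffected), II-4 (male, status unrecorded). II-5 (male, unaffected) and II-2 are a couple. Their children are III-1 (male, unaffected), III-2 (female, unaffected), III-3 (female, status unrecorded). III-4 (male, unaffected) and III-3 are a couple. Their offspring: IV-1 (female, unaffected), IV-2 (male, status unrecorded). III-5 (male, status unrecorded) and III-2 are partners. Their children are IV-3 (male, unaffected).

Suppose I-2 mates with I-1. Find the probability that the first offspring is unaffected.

1/2

I-2 is affected, so I-2 is ss.
I-1 is unaffected so carries S and passed s to II-1 (ss), so I-1 is Ss.
The cross gives 1/2 Ss : 1/2 ss, so P(offspring is unaffected) = 1/2.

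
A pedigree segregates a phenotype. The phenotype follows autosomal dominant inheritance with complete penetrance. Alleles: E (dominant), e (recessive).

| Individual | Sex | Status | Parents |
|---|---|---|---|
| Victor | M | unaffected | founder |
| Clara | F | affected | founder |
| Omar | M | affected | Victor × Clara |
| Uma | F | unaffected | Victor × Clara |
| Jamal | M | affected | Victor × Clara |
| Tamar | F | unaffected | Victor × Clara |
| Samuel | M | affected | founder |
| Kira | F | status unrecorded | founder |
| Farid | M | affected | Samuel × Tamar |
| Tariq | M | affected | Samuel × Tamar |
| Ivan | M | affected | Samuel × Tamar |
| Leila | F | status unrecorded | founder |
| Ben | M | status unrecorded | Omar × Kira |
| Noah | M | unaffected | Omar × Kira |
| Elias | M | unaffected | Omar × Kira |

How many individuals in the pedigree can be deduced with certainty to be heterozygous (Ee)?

6

Obligate heterozygotes: Clara is affected so carries E and passed e to Uma (ee), so Clara is Ee; Omar is affected so carries E and received e from Victor (ee), so Omar is Ee; Jamal is affected so carries E and received e from Victor (ee), so Jamal is Ee; Farid is affected so carries E and received e from Tamar (ee), so Farid is Ee; Tariq is affected so carries E and received e from Tamar (ee), so Tariq is Ee; Ivan is affected so carries E and received e from Tamar (ee), so Ivan is Ee.
Every other individual is either homozygous by phenotype or has at least one consistent homozygous assignment, so the count is 6.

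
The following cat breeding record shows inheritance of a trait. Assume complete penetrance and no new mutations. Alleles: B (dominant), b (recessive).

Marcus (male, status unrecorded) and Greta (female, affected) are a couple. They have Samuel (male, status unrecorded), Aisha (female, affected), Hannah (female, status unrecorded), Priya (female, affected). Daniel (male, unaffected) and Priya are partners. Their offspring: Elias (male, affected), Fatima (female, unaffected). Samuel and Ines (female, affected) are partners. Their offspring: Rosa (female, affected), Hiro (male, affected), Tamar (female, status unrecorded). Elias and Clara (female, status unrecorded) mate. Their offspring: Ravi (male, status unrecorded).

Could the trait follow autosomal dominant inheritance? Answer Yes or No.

Yes

A consistent assignment under autosomal dominant exists: Marcus BB, Greta Bb, Samuel BB, Aisha BB, Hannah BB, Priya Bb, Daniel bb, Ines BB, Elias Bb, Fatima bb, Clara BB, Rosa BB, Hiro BB, Tamar BB, Ravi BB.
In this assignment every recorded phenotype matches its genotype and every non-founder's genotype is obtainable from its parents' genotypes, so the pedigree is consistent.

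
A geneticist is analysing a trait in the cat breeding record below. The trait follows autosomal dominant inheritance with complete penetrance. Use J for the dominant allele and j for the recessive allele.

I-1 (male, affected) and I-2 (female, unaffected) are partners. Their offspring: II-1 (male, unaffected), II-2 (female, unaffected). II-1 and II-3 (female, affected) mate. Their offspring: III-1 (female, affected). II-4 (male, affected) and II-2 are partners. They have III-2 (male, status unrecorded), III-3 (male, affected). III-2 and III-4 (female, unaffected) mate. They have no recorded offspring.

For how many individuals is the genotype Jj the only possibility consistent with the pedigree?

3

Obligate heterozygotes: I-1 is affected so carries J and passed j to II-1 (jj), so I-1 is Jj; III-1 is affected so carries J and received j from II-1 (jj), so III-1 is Jj; III-3 is affected so carries J and received j from II-2 (jj), so III-3 is Jj.
Every other individual is either homozygous by phenotype or has at least one consistent homozygous assignment, so the count is 3.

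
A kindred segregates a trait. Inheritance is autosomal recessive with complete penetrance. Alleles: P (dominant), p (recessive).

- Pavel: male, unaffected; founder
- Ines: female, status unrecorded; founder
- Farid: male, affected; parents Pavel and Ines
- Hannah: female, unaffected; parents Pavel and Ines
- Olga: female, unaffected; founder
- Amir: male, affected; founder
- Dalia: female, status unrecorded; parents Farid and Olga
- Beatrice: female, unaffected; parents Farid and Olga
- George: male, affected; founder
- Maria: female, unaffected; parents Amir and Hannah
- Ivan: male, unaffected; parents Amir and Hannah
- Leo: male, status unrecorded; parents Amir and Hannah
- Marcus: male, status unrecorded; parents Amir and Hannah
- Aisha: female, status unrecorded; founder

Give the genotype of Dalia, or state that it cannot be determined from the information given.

cannot be determined

Dalia's phenotype is unrecorded, and no parent or child forces a single allele at both positions; consistent genotype assignments exist with Dalia as Pp or pp.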